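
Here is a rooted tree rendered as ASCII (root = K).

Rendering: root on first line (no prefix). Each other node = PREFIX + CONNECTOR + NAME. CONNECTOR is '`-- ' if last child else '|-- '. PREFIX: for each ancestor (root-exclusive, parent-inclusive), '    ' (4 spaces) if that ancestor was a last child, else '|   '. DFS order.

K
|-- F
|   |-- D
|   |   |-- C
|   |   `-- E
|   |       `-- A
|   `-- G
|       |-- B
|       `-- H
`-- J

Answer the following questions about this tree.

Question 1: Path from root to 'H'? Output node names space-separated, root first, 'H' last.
Answer: K F G H

Derivation:
Walk down from root: K -> F -> G -> H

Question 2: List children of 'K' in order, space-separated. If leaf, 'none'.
Answer: F J

Derivation:
Node K's children (from adjacency): F, J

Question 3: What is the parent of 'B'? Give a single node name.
Scan adjacency: B appears as child of G

Answer: G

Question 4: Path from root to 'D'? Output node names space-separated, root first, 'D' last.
Walk down from root: K -> F -> D

Answer: K F D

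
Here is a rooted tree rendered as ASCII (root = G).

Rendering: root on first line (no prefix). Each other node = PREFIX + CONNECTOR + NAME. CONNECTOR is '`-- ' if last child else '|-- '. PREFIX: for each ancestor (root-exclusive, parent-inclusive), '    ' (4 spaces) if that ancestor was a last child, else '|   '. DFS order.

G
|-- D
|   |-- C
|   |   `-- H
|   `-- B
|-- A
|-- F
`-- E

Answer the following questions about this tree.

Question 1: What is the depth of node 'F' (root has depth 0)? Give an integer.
Path from root to F: G -> F
Depth = number of edges = 1

Answer: 1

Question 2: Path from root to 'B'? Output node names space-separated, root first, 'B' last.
Answer: G D B

Derivation:
Walk down from root: G -> D -> B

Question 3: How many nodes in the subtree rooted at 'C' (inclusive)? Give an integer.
Answer: 2

Derivation:
Subtree rooted at C contains: C, H
Count = 2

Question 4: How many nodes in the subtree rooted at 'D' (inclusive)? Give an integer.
Subtree rooted at D contains: B, C, D, H
Count = 4

Answer: 4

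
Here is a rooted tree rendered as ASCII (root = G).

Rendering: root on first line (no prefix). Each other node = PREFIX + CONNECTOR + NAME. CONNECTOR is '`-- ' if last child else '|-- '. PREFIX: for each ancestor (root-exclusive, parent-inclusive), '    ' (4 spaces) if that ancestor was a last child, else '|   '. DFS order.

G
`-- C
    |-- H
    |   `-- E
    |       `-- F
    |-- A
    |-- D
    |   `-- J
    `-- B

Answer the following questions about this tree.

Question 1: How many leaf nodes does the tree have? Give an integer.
Leaves (nodes with no children): A, B, F, J

Answer: 4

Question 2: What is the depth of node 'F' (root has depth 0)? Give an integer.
Path from root to F: G -> C -> H -> E -> F
Depth = number of edges = 4

Answer: 4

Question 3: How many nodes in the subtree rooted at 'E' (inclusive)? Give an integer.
Answer: 2

Derivation:
Subtree rooted at E contains: E, F
Count = 2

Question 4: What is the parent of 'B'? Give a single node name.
Scan adjacency: B appears as child of C

Answer: C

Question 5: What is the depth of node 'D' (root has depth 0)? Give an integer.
Answer: 2

Derivation:
Path from root to D: G -> C -> D
Depth = number of edges = 2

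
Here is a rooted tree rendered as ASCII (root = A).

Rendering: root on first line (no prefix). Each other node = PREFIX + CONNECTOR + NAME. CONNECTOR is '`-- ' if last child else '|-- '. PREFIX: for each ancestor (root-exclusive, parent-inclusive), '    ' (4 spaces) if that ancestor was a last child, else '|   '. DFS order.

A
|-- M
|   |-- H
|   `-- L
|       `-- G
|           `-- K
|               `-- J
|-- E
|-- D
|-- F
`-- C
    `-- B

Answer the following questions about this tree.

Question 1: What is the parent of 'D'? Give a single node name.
Answer: A

Derivation:
Scan adjacency: D appears as child of A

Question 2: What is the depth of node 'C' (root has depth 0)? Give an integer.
Path from root to C: A -> C
Depth = number of edges = 1

Answer: 1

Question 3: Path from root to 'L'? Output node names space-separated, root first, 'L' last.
Walk down from root: A -> M -> L

Answer: A M L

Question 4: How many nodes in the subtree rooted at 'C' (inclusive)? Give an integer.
Answer: 2

Derivation:
Subtree rooted at C contains: B, C
Count = 2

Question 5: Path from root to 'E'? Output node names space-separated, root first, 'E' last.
Walk down from root: A -> E

Answer: A E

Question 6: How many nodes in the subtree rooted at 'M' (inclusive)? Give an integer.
Answer: 6

Derivation:
Subtree rooted at M contains: G, H, J, K, L, M
Count = 6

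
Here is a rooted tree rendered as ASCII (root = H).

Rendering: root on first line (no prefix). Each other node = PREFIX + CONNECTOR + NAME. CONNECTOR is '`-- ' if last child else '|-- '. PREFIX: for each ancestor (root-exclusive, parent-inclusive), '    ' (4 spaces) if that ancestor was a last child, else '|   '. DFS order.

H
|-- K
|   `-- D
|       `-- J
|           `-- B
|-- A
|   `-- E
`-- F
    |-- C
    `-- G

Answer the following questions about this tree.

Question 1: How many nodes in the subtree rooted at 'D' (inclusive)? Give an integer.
Answer: 3

Derivation:
Subtree rooted at D contains: B, D, J
Count = 3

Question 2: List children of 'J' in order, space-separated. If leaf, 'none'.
Answer: B

Derivation:
Node J's children (from adjacency): B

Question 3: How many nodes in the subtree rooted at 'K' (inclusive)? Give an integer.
Subtree rooted at K contains: B, D, J, K
Count = 4

Answer: 4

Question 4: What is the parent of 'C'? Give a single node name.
Scan adjacency: C appears as child of F

Answer: F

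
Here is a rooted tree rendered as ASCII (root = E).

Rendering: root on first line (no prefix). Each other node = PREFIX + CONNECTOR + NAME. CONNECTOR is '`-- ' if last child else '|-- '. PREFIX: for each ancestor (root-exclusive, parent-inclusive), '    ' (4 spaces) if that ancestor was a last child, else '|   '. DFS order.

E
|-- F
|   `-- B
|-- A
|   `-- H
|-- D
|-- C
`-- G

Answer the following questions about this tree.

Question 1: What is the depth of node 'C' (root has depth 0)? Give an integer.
Path from root to C: E -> C
Depth = number of edges = 1

Answer: 1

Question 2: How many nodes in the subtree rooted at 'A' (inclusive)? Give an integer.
Answer: 2

Derivation:
Subtree rooted at A contains: A, H
Count = 2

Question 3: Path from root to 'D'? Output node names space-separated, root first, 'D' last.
Answer: E D

Derivation:
Walk down from root: E -> D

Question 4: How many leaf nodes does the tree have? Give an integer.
Answer: 5

Derivation:
Leaves (nodes with no children): B, C, D, G, H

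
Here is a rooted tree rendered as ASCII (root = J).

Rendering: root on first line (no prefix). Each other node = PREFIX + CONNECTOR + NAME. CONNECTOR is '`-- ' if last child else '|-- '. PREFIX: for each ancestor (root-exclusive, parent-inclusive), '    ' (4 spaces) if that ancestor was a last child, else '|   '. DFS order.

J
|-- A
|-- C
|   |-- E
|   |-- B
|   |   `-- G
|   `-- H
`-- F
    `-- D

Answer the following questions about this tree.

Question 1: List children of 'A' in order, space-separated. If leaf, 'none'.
Node A's children (from adjacency): (leaf)

Answer: none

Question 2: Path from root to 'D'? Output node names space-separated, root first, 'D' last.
Walk down from root: J -> F -> D

Answer: J F D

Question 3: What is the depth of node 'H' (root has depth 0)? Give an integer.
Answer: 2

Derivation:
Path from root to H: J -> C -> H
Depth = number of edges = 2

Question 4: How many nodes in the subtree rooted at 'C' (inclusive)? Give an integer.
Answer: 5

Derivation:
Subtree rooted at C contains: B, C, E, G, H
Count = 5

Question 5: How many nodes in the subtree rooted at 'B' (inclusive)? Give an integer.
Answer: 2

Derivation:
Subtree rooted at B contains: B, G
Count = 2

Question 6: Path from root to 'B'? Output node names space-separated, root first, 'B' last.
Walk down from root: J -> C -> B

Answer: J C B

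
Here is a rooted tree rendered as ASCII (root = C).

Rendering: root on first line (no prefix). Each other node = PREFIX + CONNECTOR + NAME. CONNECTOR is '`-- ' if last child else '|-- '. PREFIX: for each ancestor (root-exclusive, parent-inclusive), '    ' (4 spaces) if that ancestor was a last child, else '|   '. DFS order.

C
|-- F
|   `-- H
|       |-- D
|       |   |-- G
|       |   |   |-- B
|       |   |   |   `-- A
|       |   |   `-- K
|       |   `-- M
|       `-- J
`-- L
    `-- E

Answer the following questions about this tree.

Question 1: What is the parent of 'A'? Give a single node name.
Scan adjacency: A appears as child of B

Answer: B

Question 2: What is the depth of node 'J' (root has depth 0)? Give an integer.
Path from root to J: C -> F -> H -> J
Depth = number of edges = 3

Answer: 3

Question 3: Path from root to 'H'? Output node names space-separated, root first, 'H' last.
Walk down from root: C -> F -> H

Answer: C F H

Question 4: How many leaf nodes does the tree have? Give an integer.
Answer: 5

Derivation:
Leaves (nodes with no children): A, E, J, K, M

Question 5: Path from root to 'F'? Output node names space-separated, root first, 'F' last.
Walk down from root: C -> F

Answer: C F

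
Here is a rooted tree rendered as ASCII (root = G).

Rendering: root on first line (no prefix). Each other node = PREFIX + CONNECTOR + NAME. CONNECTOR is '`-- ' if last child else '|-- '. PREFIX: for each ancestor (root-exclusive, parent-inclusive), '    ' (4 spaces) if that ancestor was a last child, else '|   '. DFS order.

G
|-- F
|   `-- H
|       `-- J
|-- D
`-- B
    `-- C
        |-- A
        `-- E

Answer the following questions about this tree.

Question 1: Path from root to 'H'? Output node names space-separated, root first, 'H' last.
Answer: G F H

Derivation:
Walk down from root: G -> F -> H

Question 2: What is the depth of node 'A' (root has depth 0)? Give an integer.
Path from root to A: G -> B -> C -> A
Depth = number of edges = 3

Answer: 3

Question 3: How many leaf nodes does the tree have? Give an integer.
Answer: 4

Derivation:
Leaves (nodes with no children): A, D, E, J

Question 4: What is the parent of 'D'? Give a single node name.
Answer: G

Derivation:
Scan adjacency: D appears as child of G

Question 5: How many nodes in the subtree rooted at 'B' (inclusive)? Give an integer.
Answer: 4

Derivation:
Subtree rooted at B contains: A, B, C, E
Count = 4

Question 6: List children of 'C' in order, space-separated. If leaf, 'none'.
Answer: A E

Derivation:
Node C's children (from adjacency): A, E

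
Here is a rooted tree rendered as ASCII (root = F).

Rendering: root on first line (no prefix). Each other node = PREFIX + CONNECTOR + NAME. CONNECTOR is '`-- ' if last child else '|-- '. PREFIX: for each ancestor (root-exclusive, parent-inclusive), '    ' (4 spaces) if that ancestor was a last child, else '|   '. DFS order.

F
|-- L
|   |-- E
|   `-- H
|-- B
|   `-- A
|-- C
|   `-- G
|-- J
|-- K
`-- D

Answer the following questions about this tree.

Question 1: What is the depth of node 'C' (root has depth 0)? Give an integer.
Answer: 1

Derivation:
Path from root to C: F -> C
Depth = number of edges = 1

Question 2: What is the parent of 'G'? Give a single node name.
Answer: C

Derivation:
Scan adjacency: G appears as child of C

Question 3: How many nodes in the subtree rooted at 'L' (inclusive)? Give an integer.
Subtree rooted at L contains: E, H, L
Count = 3

Answer: 3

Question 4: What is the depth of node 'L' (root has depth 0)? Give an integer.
Answer: 1

Derivation:
Path from root to L: F -> L
Depth = number of edges = 1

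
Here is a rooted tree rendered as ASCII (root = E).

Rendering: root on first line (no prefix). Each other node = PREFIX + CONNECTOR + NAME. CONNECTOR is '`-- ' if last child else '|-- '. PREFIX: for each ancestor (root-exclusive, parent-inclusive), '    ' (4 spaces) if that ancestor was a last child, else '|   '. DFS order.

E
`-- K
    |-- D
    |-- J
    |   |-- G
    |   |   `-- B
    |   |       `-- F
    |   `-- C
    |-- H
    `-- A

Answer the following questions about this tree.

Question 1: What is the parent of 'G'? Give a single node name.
Answer: J

Derivation:
Scan adjacency: G appears as child of J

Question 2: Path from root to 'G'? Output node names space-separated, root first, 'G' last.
Walk down from root: E -> K -> J -> G

Answer: E K J G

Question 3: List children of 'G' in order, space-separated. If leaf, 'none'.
Node G's children (from adjacency): B

Answer: B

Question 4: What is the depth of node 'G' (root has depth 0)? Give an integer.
Path from root to G: E -> K -> J -> G
Depth = number of edges = 3

Answer: 3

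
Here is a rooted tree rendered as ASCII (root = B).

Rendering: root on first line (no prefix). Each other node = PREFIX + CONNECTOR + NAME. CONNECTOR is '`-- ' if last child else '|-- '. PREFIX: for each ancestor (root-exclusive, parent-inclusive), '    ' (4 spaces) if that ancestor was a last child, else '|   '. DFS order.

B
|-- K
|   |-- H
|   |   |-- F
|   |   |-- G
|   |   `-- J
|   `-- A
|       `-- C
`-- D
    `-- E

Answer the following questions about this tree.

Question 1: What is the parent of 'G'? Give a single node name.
Scan adjacency: G appears as child of H

Answer: H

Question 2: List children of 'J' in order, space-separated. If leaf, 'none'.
Answer: none

Derivation:
Node J's children (from adjacency): (leaf)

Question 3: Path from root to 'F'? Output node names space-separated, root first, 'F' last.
Walk down from root: B -> K -> H -> F

Answer: B K H F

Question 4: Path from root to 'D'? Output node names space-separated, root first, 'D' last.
Answer: B D

Derivation:
Walk down from root: B -> D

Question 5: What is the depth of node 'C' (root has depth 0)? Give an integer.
Path from root to C: B -> K -> A -> C
Depth = number of edges = 3

Answer: 3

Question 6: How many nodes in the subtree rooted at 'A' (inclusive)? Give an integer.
Answer: 2

Derivation:
Subtree rooted at A contains: A, C
Count = 2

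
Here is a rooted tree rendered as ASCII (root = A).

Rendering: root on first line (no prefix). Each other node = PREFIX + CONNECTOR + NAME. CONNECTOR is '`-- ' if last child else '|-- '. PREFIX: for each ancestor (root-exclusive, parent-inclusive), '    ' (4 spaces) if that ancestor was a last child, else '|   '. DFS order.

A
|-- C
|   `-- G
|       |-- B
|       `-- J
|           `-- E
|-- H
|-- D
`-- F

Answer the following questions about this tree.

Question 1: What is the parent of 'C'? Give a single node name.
Answer: A

Derivation:
Scan adjacency: C appears as child of A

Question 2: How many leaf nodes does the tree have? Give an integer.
Answer: 5

Derivation:
Leaves (nodes with no children): B, D, E, F, H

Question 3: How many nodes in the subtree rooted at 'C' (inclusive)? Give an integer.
Subtree rooted at C contains: B, C, E, G, J
Count = 5

Answer: 5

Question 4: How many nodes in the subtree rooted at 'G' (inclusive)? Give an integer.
Subtree rooted at G contains: B, E, G, J
Count = 4

Answer: 4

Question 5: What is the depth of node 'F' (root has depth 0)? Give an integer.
Answer: 1

Derivation:
Path from root to F: A -> F
Depth = number of edges = 1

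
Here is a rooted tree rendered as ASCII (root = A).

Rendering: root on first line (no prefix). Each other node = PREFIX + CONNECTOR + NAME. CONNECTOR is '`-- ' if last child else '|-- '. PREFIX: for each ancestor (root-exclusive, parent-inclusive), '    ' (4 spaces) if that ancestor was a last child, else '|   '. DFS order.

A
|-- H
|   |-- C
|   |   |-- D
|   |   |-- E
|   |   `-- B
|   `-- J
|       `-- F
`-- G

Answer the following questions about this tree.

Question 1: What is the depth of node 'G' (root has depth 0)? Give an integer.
Answer: 1

Derivation:
Path from root to G: A -> G
Depth = number of edges = 1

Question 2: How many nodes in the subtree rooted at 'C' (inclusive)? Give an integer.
Subtree rooted at C contains: B, C, D, E
Count = 4

Answer: 4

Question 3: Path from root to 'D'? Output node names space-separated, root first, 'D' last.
Answer: A H C D

Derivation:
Walk down from root: A -> H -> C -> D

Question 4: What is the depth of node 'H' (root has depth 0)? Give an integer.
Path from root to H: A -> H
Depth = number of edges = 1

Answer: 1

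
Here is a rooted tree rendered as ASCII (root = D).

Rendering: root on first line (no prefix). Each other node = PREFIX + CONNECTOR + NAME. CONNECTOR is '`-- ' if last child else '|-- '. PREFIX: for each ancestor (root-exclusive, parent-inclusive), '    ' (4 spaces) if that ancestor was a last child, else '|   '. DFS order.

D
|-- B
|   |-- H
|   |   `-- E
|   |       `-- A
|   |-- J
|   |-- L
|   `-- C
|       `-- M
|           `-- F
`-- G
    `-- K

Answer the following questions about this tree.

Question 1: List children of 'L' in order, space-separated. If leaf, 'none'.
Answer: none

Derivation:
Node L's children (from adjacency): (leaf)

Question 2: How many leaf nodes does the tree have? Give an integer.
Leaves (nodes with no children): A, F, J, K, L

Answer: 5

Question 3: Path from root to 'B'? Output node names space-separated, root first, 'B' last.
Walk down from root: D -> B

Answer: D B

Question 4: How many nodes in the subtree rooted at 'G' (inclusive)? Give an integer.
Answer: 2

Derivation:
Subtree rooted at G contains: G, K
Count = 2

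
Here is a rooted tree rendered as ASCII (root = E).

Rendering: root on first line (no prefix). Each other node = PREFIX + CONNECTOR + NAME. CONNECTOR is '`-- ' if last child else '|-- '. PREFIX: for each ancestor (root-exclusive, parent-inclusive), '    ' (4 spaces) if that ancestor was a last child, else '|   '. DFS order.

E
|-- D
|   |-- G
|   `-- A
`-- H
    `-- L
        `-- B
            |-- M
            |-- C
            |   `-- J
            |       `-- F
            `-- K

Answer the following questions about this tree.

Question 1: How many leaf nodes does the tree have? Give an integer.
Answer: 5

Derivation:
Leaves (nodes with no children): A, F, G, K, M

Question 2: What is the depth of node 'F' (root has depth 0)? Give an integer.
Path from root to F: E -> H -> L -> B -> C -> J -> F
Depth = number of edges = 6

Answer: 6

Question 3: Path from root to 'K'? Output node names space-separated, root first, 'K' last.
Answer: E H L B K

Derivation:
Walk down from root: E -> H -> L -> B -> K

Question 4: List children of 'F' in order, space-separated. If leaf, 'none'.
Node F's children (from adjacency): (leaf)

Answer: none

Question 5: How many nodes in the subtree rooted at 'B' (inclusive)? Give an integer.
Subtree rooted at B contains: B, C, F, J, K, M
Count = 6

Answer: 6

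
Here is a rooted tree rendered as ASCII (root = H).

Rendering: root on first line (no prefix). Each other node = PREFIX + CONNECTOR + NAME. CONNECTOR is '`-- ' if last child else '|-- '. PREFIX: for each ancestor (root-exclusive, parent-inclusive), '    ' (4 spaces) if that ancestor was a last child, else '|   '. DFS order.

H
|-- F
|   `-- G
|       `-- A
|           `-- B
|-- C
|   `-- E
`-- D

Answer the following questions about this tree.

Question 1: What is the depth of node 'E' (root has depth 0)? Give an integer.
Answer: 2

Derivation:
Path from root to E: H -> C -> E
Depth = number of edges = 2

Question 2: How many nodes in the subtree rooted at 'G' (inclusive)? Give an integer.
Answer: 3

Derivation:
Subtree rooted at G contains: A, B, G
Count = 3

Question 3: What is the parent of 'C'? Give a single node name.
Answer: H

Derivation:
Scan adjacency: C appears as child of H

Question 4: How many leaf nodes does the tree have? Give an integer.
Leaves (nodes with no children): B, D, E

Answer: 3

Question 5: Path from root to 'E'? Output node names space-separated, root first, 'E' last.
Walk down from root: H -> C -> E

Answer: H C E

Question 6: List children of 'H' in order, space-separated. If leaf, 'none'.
Node H's children (from adjacency): F, C, D

Answer: F C D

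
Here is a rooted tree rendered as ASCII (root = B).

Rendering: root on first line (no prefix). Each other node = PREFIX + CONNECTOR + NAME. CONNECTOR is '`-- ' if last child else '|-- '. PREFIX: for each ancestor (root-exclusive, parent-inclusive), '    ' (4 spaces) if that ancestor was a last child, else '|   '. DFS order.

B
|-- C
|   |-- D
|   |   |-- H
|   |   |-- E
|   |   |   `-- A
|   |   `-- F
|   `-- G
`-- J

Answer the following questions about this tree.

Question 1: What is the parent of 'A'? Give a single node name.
Answer: E

Derivation:
Scan adjacency: A appears as child of E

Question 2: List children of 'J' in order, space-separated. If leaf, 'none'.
Answer: none

Derivation:
Node J's children (from adjacency): (leaf)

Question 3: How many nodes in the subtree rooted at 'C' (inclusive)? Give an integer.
Subtree rooted at C contains: A, C, D, E, F, G, H
Count = 7

Answer: 7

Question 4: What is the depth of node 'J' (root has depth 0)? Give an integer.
Answer: 1

Derivation:
Path from root to J: B -> J
Depth = number of edges = 1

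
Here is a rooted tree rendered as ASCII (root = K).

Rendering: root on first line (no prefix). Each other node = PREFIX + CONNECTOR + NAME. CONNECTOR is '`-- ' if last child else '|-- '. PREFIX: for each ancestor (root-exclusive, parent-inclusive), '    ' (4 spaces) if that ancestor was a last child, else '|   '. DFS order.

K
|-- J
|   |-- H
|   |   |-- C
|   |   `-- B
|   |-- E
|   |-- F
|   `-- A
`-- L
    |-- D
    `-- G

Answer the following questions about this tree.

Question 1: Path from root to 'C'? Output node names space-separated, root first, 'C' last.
Answer: K J H C

Derivation:
Walk down from root: K -> J -> H -> C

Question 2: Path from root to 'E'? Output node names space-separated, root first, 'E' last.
Answer: K J E

Derivation:
Walk down from root: K -> J -> E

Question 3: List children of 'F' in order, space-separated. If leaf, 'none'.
Answer: none

Derivation:
Node F's children (from adjacency): (leaf)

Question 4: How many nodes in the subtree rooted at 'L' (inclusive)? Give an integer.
Answer: 3

Derivation:
Subtree rooted at L contains: D, G, L
Count = 3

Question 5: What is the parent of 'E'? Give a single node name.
Answer: J

Derivation:
Scan adjacency: E appears as child of J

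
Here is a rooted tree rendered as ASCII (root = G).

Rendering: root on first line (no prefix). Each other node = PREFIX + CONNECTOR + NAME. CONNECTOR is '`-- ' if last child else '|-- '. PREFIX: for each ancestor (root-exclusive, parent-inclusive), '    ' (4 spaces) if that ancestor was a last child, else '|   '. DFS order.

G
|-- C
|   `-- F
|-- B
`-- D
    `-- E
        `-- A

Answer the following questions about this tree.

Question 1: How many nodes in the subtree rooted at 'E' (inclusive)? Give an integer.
Answer: 2

Derivation:
Subtree rooted at E contains: A, E
Count = 2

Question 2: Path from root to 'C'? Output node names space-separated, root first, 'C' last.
Walk down from root: G -> C

Answer: G C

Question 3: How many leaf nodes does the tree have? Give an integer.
Leaves (nodes with no children): A, B, F

Answer: 3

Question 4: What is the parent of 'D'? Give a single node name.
Scan adjacency: D appears as child of G

Answer: G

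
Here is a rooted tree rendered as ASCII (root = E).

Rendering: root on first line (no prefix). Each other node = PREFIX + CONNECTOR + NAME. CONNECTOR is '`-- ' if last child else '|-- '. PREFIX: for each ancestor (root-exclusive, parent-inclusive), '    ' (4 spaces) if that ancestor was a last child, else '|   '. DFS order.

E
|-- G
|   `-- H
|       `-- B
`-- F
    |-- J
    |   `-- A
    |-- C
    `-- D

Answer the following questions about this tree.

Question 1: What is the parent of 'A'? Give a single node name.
Scan adjacency: A appears as child of J

Answer: J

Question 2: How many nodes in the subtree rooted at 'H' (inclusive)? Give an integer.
Subtree rooted at H contains: B, H
Count = 2

Answer: 2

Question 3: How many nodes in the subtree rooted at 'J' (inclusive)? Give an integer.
Subtree rooted at J contains: A, J
Count = 2

Answer: 2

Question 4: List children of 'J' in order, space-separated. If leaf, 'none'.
Node J's children (from adjacency): A

Answer: A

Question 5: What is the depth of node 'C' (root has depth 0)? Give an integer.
Path from root to C: E -> F -> C
Depth = number of edges = 2

Answer: 2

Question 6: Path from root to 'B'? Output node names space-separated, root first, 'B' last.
Walk down from root: E -> G -> H -> B

Answer: E G H B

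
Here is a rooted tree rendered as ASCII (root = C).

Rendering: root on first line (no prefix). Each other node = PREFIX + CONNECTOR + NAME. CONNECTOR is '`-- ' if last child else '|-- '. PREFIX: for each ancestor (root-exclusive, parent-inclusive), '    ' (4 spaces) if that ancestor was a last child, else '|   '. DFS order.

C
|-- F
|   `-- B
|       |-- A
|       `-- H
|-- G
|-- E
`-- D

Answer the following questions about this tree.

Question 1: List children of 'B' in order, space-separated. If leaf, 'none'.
Node B's children (from adjacency): A, H

Answer: A H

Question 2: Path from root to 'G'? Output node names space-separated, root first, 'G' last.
Walk down from root: C -> G

Answer: C G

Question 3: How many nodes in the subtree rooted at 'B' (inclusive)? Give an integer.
Subtree rooted at B contains: A, B, H
Count = 3

Answer: 3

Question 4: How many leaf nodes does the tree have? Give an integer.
Answer: 5

Derivation:
Leaves (nodes with no children): A, D, E, G, H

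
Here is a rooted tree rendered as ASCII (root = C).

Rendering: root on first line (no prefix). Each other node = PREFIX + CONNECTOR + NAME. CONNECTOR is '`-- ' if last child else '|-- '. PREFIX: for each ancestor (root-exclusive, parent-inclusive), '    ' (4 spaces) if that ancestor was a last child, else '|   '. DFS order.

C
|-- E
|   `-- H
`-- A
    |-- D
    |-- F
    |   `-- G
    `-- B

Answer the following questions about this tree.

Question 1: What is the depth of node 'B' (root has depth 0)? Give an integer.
Answer: 2

Derivation:
Path from root to B: C -> A -> B
Depth = number of edges = 2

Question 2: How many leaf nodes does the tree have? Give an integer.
Answer: 4

Derivation:
Leaves (nodes with no children): B, D, G, H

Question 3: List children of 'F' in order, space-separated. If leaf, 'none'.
Answer: G

Derivation:
Node F's children (from adjacency): G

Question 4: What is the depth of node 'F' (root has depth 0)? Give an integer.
Answer: 2

Derivation:
Path from root to F: C -> A -> F
Depth = number of edges = 2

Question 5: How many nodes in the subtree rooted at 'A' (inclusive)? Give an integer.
Answer: 5

Derivation:
Subtree rooted at A contains: A, B, D, F, G
Count = 5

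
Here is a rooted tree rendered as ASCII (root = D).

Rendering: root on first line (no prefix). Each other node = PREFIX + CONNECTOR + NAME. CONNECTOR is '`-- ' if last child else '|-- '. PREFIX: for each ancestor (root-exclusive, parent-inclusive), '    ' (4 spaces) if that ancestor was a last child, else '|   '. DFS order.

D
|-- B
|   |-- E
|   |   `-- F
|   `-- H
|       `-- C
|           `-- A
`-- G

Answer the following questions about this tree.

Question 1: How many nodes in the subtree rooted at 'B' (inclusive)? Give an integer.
Answer: 6

Derivation:
Subtree rooted at B contains: A, B, C, E, F, H
Count = 6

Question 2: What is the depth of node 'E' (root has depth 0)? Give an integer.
Answer: 2

Derivation:
Path from root to E: D -> B -> E
Depth = number of edges = 2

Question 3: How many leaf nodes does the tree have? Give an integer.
Answer: 3

Derivation:
Leaves (nodes with no children): A, F, G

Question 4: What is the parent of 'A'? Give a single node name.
Answer: C

Derivation:
Scan adjacency: A appears as child of C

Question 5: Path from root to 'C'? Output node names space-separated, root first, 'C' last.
Answer: D B H C

Derivation:
Walk down from root: D -> B -> H -> C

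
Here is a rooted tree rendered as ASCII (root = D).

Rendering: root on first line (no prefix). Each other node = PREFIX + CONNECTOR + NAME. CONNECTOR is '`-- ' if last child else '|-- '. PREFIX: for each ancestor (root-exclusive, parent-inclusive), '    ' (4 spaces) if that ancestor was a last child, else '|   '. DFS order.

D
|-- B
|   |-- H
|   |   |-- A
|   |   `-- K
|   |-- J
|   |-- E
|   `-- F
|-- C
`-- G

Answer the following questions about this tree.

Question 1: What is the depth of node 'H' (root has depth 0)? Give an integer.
Answer: 2

Derivation:
Path from root to H: D -> B -> H
Depth = number of edges = 2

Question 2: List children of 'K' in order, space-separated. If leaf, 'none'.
Node K's children (from adjacency): (leaf)

Answer: none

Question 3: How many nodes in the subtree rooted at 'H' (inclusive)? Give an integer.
Subtree rooted at H contains: A, H, K
Count = 3

Answer: 3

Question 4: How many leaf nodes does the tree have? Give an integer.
Leaves (nodes with no children): A, C, E, F, G, J, K

Answer: 7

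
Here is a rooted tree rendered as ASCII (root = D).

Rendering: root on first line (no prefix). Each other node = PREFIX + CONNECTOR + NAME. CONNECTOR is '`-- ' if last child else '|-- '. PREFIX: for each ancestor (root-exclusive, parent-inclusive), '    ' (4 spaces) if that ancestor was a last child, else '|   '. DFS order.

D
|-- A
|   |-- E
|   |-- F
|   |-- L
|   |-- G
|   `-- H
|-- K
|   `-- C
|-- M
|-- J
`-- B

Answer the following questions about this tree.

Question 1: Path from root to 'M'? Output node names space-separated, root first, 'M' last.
Walk down from root: D -> M

Answer: D M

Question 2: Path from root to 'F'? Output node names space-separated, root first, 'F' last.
Walk down from root: D -> A -> F

Answer: D A F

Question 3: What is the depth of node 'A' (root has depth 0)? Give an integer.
Answer: 1

Derivation:
Path from root to A: D -> A
Depth = number of edges = 1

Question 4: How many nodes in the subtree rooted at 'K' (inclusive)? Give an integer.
Answer: 2

Derivation:
Subtree rooted at K contains: C, K
Count = 2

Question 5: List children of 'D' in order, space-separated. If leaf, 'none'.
Node D's children (from adjacency): A, K, M, J, B

Answer: A K M J B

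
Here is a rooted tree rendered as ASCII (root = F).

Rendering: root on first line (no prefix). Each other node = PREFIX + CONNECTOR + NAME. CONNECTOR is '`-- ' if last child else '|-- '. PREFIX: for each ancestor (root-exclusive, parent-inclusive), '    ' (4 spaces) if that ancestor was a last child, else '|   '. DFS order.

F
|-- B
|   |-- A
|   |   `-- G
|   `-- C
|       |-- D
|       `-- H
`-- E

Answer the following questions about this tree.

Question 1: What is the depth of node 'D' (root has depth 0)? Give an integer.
Answer: 3

Derivation:
Path from root to D: F -> B -> C -> D
Depth = number of edges = 3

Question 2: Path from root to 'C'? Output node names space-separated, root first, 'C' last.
Walk down from root: F -> B -> C

Answer: F B C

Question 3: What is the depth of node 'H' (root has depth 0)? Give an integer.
Answer: 3

Derivation:
Path from root to H: F -> B -> C -> H
Depth = number of edges = 3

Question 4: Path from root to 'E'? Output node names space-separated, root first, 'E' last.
Answer: F E

Derivation:
Walk down from root: F -> E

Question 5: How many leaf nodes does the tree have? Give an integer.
Answer: 4

Derivation:
Leaves (nodes with no children): D, E, G, H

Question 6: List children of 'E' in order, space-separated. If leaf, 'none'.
Node E's children (from adjacency): (leaf)

Answer: none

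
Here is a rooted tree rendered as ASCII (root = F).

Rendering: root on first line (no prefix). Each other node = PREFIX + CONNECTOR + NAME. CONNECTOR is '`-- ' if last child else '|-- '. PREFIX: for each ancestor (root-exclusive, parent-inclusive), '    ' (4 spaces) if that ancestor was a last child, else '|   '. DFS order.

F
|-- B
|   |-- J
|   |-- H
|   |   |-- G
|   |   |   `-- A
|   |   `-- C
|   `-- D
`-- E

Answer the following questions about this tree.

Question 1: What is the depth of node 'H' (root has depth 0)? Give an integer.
Path from root to H: F -> B -> H
Depth = number of edges = 2

Answer: 2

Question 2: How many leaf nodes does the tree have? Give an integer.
Answer: 5

Derivation:
Leaves (nodes with no children): A, C, D, E, J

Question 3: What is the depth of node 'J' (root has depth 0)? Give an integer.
Path from root to J: F -> B -> J
Depth = number of edges = 2

Answer: 2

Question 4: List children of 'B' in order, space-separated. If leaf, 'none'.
Node B's children (from adjacency): J, H, D

Answer: J H D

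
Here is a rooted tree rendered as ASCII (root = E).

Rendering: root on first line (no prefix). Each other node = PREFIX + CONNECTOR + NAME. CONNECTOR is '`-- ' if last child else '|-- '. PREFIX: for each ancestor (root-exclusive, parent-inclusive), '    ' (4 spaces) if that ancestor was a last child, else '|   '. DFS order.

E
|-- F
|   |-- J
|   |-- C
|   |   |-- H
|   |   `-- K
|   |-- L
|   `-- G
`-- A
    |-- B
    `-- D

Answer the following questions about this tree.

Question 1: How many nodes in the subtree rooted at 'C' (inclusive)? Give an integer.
Answer: 3

Derivation:
Subtree rooted at C contains: C, H, K
Count = 3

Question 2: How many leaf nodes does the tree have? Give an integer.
Leaves (nodes with no children): B, D, G, H, J, K, L

Answer: 7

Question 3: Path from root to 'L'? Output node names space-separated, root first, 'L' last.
Answer: E F L

Derivation:
Walk down from root: E -> F -> L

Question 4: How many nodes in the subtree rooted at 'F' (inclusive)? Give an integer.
Answer: 7

Derivation:
Subtree rooted at F contains: C, F, G, H, J, K, L
Count = 7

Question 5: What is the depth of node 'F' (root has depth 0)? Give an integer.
Answer: 1

Derivation:
Path from root to F: E -> F
Depth = number of edges = 1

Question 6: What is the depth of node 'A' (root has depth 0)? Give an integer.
Path from root to A: E -> A
Depth = number of edges = 1

Answer: 1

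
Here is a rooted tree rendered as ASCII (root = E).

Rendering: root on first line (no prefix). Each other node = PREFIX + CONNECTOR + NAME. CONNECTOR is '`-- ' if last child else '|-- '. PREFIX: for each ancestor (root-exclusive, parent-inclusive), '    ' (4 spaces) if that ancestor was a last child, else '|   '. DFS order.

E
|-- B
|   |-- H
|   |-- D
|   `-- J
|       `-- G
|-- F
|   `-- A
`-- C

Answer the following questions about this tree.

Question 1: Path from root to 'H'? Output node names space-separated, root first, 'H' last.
Walk down from root: E -> B -> H

Answer: E B H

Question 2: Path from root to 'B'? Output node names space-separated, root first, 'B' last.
Walk down from root: E -> B

Answer: E B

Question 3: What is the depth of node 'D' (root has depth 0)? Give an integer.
Answer: 2

Derivation:
Path from root to D: E -> B -> D
Depth = number of edges = 2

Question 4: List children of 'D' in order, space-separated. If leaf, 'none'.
Answer: none

Derivation:
Node D's children (from adjacency): (leaf)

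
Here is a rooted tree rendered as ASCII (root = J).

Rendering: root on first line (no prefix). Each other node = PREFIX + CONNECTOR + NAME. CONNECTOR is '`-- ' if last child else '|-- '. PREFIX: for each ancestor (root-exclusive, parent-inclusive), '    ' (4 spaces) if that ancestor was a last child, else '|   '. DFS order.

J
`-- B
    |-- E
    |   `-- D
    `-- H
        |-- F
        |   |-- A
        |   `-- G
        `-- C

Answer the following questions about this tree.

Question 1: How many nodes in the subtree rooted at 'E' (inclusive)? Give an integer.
Subtree rooted at E contains: D, E
Count = 2

Answer: 2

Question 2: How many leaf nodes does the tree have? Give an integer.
Answer: 4

Derivation:
Leaves (nodes with no children): A, C, D, G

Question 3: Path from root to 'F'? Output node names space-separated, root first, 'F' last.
Answer: J B H F

Derivation:
Walk down from root: J -> B -> H -> F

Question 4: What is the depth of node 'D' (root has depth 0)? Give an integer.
Answer: 3

Derivation:
Path from root to D: J -> B -> E -> D
Depth = number of edges = 3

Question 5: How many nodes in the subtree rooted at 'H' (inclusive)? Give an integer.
Subtree rooted at H contains: A, C, F, G, H
Count = 5

Answer: 5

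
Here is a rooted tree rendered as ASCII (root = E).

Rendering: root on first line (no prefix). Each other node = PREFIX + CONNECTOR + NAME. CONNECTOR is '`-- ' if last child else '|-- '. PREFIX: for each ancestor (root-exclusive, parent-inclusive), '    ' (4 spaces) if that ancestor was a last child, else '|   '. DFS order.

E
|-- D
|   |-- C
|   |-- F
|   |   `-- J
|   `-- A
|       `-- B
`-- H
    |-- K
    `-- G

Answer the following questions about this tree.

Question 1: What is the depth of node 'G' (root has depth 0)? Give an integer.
Path from root to G: E -> H -> G
Depth = number of edges = 2

Answer: 2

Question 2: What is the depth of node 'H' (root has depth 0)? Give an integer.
Answer: 1

Derivation:
Path from root to H: E -> H
Depth = number of edges = 1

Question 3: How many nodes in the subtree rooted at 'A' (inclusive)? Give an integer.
Subtree rooted at A contains: A, B
Count = 2

Answer: 2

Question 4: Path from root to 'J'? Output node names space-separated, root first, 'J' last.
Answer: E D F J

Derivation:
Walk down from root: E -> D -> F -> J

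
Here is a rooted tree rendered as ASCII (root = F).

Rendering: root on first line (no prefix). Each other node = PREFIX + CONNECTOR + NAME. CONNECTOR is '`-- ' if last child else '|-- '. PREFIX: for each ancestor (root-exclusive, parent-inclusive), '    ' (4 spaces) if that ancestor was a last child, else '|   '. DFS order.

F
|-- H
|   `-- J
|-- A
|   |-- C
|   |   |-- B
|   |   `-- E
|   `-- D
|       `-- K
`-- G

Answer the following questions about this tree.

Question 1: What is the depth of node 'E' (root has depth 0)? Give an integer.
Answer: 3

Derivation:
Path from root to E: F -> A -> C -> E
Depth = number of edges = 3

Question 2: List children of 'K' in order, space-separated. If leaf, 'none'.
Answer: none

Derivation:
Node K's children (from adjacency): (leaf)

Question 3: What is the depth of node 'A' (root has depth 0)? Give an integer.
Path from root to A: F -> A
Depth = number of edges = 1

Answer: 1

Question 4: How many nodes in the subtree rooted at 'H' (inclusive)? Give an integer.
Answer: 2

Derivation:
Subtree rooted at H contains: H, J
Count = 2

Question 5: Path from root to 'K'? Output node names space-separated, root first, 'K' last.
Answer: F A D K

Derivation:
Walk down from root: F -> A -> D -> K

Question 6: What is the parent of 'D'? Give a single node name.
Scan adjacency: D appears as child of A

Answer: A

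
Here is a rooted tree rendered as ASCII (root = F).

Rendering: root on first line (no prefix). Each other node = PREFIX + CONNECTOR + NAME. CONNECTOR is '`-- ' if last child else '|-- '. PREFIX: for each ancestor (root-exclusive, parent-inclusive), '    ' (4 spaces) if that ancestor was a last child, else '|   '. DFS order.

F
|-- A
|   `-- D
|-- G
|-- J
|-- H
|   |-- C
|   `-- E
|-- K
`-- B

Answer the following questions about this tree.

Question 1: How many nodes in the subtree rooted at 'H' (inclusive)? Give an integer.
Subtree rooted at H contains: C, E, H
Count = 3

Answer: 3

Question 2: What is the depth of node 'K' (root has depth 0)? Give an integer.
Path from root to K: F -> K
Depth = number of edges = 1

Answer: 1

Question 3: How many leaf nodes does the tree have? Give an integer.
Leaves (nodes with no children): B, C, D, E, G, J, K

Answer: 7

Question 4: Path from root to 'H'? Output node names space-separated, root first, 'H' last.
Walk down from root: F -> H

Answer: F H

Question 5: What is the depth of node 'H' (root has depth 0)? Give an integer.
Path from root to H: F -> H
Depth = number of edges = 1

Answer: 1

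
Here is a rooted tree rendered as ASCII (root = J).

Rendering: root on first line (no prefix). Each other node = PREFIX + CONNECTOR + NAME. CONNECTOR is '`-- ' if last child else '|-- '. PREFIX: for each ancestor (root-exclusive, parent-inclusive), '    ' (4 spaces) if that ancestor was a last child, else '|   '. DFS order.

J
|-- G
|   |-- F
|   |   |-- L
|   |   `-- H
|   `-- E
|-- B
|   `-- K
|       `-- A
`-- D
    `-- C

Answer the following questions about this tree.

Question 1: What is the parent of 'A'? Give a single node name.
Scan adjacency: A appears as child of K

Answer: K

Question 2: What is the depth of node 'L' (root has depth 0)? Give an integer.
Answer: 3

Derivation:
Path from root to L: J -> G -> F -> L
Depth = number of edges = 3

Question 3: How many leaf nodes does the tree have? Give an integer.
Leaves (nodes with no children): A, C, E, H, L

Answer: 5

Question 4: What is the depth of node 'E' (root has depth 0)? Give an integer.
Path from root to E: J -> G -> E
Depth = number of edges = 2

Answer: 2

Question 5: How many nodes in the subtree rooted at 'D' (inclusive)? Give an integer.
Subtree rooted at D contains: C, D
Count = 2

Answer: 2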